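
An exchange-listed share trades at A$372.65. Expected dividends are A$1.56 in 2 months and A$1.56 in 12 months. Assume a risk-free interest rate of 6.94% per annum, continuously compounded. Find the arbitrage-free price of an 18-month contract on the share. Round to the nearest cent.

A$410.21

PV(dividends) I = 1.56·e^(−0.0694·2/12) + 1.56·e^(−0.0694·12/12)
I = 1.5421 + 1.4554 = 2.9975
F = (S − I)·e^(rT) = (372.65 − 2.9975) · e^(0.0694·18/12)
= 369.6525 · e^0.104100 = 369.6525 × 1.109711 = A$410.21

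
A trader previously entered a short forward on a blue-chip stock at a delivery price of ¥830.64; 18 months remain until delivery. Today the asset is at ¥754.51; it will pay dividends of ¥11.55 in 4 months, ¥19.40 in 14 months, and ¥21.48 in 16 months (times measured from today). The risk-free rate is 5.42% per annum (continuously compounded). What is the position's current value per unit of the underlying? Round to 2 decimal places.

PV(remaining dividends) I = 11.55·e^(−0.0542·4/12) + 19.40·e^(−0.0542·14/12) + 21.48·e^(−0.0542·16/12) = 49.5369
Current forward F = (S − I)·e^(rT) = (754.51 − 49.5369)·e^(0.0542·18/12) = 704.9731 × 1.084696 = 764.6815
Value (long) = (F − K)·e^(−rT) = (764.6815 − 830.64) × 0.921917 = -60.8083
Short position value = −(long value) = ¥60.81

¥60.81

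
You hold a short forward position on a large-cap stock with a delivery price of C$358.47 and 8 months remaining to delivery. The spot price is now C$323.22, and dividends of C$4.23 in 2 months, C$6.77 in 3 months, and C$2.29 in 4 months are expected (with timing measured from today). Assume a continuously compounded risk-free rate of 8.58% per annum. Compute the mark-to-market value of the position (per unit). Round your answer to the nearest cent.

PV(remaining dividends) I = 4.23·e^(−0.0858·2/12) + 6.77·e^(−0.0858·3/12) + 2.29·e^(−0.0858·4/12) = 13.0217
Current forward F = (S − I)·e^(rT) = (323.22 − 13.0217)·e^(0.0858·8/12) = 310.1983 × 1.058868 = 328.4591
Value (long) = (F − K)·e^(−rT) = (328.4591 − 358.47) × 0.944405 = -28.3424
Short position value = −(long value) = C$28.34

C$28.34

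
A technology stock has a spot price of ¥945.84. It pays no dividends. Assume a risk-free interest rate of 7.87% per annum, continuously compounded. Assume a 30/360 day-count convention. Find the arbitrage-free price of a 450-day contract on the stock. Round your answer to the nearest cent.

¥1,043.62

F = S·e^(rT) = 945.84 · e^(0.0787 × 450/360)
= 945.84 · e^0.098375 = 945.84 × 1.103376
F = ¥1,043.62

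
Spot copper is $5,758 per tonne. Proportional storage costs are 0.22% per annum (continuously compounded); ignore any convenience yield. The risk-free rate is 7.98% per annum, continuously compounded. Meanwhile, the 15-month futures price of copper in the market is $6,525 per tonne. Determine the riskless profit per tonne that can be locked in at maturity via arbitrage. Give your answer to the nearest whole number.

$145 per tonne

Fair futures: F* = S·e^(carry·T), with carry = (r + u) = 0.0798 + 0.0022 = 0.0820
F* = 5758 · e^(0.0820 × 15/12) = 5758 · e^0.102500 = 5758 × 1.107937 = $6379.5012
Market $6525 > fair $6379.5012: forward overpriced → cash-and-carry (buy spot, short the forward).
At maturity, profit = |F_mkt − F*| = |6525 − 6379.5012| = $145 per tonne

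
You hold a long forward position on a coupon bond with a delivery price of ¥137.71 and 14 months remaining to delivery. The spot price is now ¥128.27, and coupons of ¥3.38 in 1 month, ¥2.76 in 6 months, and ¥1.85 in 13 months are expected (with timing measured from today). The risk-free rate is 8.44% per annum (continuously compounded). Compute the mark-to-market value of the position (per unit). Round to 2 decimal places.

-¥4.22

PV(remaining coupons) I = 3.38·e^(−0.0844·1/12) + 2.76·e^(−0.0844·6/12) + 1.85·e^(−0.0844·13/12) = 7.6906
Current forward F = (S − I)·e^(rT) = (128.27 − 7.6906)·e^(0.0844·14/12) = 120.5794 × 1.103478 = 133.0567
Value (long) = (F − K)·e^(−rT) = (133.0567 − 137.71) × 0.906226 = -4.2169
Value = -¥4.22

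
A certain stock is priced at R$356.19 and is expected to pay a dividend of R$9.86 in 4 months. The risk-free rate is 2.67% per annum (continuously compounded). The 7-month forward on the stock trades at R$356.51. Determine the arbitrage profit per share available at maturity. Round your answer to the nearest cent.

R$4.65 per share

PV(dividends) I = 9.86·e^(−0.0267·4/12) = 9.7726
Fair forward F* = (S − I)·e^(rT) = (356.19 − 9.7726)·e^0.015575 = 346.4174 × 1.015697 = 351.8551
Market R$356.51 > fair 351.8551: forward overpriced → cash-and-carry (borrow at r, buy the stock and collect the dividends, short the forward).
Profit at T = |F_mkt − F*| = |356.51 − 351.8551| = R$4.65 per share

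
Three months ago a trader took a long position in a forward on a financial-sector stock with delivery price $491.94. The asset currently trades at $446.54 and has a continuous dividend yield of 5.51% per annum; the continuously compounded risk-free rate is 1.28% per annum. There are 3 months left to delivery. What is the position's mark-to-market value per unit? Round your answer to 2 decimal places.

Current fair forward for the remaining 3 months: F = S·e^((r − q)·T), (r − q) = 0.0128 − 0.0551 = -0.0423
F = 446.54 · e^(-0.0423 × 3/12) = 446.54 × 0.989481 = 441.8428
Value of long forward = (F − K)·e^(−rT) = (441.8428 − 491.94) · e^(−0.0128·3/12)
= -50.0972 × 0.996805 = -49.94

-$49.94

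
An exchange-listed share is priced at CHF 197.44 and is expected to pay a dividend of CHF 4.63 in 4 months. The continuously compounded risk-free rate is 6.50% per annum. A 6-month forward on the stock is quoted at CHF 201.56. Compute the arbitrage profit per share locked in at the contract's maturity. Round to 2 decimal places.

CHF 2.28 per share

PV(dividends) I = 4.63·e^(−0.0650·4/12) = 4.5308
Fair forward F* = (S − I)·e^(rT) = (197.44 − 4.5308)·e^0.032500 = 192.9092 × 1.033034 = 199.2818
Market CHF 201.56 > fair 199.2818: forward overpriced → cash-and-carry (borrow at r, buy the stock and collect the dividends, short the forward).
Profit at T = |F_mkt − F*| = |201.56 − 199.2818| = CHF 2.28 per share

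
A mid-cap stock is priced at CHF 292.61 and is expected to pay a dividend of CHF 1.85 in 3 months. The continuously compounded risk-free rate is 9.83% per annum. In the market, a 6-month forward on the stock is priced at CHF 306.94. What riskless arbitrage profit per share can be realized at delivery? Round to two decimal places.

PV(dividends) I = 1.85·e^(−0.0983·3/12) = 1.8051
Fair forward F* = (S − I)·e^(rT) = (292.61 − 1.8051)·e^0.049150 = 290.8049 × 1.050378 = 305.4551
Market CHF 306.94 > fair 305.4551: forward overpriced → cash-and-carry (borrow at r, buy the stock and collect the dividends, short the forward).
Profit at T = |F_mkt − F*| = |306.94 − 305.4551| = CHF 1.48 per share

CHF 1.48 per share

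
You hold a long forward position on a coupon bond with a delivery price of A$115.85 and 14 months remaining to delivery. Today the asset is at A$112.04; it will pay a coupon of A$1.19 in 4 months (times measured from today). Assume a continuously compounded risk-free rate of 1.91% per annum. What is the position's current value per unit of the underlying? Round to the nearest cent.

-A$2.44

PV(remaining coupons) I = 1.19·e^(−0.0191·4/12) = 1.1824
Current forward F = (S − I)·e^(rT) = (112.04 − 1.1824)·e^(0.0191·14/12) = 110.8576 × 1.022533 = 113.3556
Value (long) = (F − K)·e^(−rT) = (113.3556 − 115.85) × 0.977963 = -2.4394
Value = -A$2.44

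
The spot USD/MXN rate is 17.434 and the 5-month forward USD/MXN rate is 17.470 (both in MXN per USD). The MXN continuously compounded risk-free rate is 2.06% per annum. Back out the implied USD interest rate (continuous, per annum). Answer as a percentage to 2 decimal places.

F = S·e^((r_MXN − r_USD)T) ⇒ r_USD = r_MXN − ln(F/S)/T
ln(17.470/17.434) = 0.002063; /(5/12) = 0.004951
r_USD = 0.0206 − 0.004951 = 0.015649
r_USD = 1.56%

1.56%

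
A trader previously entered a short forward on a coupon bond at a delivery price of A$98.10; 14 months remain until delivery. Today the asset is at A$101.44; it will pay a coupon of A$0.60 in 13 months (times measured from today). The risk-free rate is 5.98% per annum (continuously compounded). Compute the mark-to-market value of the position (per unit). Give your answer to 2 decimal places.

-A$9.39

PV(remaining coupons) I = 0.60·e^(−0.0598·13/12) = 0.5624
Current forward F = (S − I)·e^(rT) = (101.44 − 0.5624)·e^(0.0598·14/12) = 100.8776 × 1.072258 = 108.1668
Value (long) = (F − K)·e^(−rT) = (108.1668 − 98.10) × 0.932611 = 9.3884
Short position value = −(long value) = -A$9.39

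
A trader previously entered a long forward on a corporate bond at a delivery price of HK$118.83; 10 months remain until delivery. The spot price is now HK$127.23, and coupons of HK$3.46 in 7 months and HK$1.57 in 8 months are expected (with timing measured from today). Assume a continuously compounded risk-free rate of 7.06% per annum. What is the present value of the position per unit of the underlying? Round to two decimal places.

PV(remaining coupons) I = 3.46·e^(−0.0706·7/12) + 1.57·e^(−0.0706·8/12) = 4.8182
Current forward F = (S − I)·e^(rT) = (127.23 − 4.8182)·e^(0.0706·10/12) = 122.4118 × 1.060598 = 129.8297
Value (long) = (F − K)·e^(−rT) = (129.8297 − 118.83) × 0.942864 = 10.3712
Value = HK$10.37

HK$10.37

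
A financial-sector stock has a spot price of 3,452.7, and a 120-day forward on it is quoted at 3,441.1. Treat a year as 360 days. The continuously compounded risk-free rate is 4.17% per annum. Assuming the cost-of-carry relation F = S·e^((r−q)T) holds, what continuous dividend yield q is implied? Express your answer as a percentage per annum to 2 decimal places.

5.18%

From F = S·e^((r−q)T): (r − q) = ln(F/S)/T
ln(3441.1/3452.7) = ln(0.996640) = -0.003366
(r − q) = -0.003366 / (120/360) = -0.010098
q = r − ln(F/S)/T = 0.0417 + 0.010098 = 0.051798
q = 5.18%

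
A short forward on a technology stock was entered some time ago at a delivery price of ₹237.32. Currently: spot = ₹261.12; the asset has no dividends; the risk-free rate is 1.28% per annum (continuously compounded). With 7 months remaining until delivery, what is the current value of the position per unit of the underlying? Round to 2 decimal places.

-₹25.57

Current fair forward for the remaining 7 months: F = S·e^(r·T), r = 0.0128
F = 261.12 · e^(0.0128 × 7/12) = 261.12 × 1.007495 = 263.0771
Value of long forward = (F − K)·e^(−rT) = (263.0771 − 237.32) · e^(−0.0128·7/12)
= 25.7571 × 0.992561 = 25.57
Short position value = −(long value) = -₹25.57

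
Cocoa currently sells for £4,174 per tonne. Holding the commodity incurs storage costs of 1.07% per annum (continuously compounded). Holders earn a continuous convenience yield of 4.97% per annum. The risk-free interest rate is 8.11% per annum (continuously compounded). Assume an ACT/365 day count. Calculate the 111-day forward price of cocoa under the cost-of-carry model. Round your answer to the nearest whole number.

£4,228 per tonne

Net carry = r + u − y = 0.0811 + 0.0107 − 0.0497 = 0.0421
F = S·e^((r+u−y)T) = 4174 · e^(0.0421 × 111/365) = 4174 · e^0.012803
= 4174 × 1.012885 = £4,228 per tonne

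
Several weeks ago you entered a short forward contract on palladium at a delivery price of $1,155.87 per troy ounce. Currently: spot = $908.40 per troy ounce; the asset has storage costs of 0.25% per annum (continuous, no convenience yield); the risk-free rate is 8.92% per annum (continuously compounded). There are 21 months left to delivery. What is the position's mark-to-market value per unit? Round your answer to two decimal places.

$76.43 per troy ounce

Current fair forward for the remaining 21 months: F = S·e^((r + u)·T), (r + u) = 0.0892 + 0.0025 = 0.0917
F = 908.40 · e^(0.0917 × 21/12) = 908.40 × 1.174068 = 1066.5234
Value of long forward = (F − K)·e^(−rT) = (1066.5234 − 1155.87) · e^(−0.0892·21/12)
= -89.3466 × 0.855474 = -76.43
Short position value = −(long value) = $76.43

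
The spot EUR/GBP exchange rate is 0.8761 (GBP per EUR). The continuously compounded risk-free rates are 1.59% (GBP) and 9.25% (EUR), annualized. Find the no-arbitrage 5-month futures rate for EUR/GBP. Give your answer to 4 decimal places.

F = S·e^((r_GBP − r_EUR)T) = 0.8761 · e^((0.0159 − 0.0925) × 5/12)
= 0.8761 · e^-0.031917 = 0.8761 × 0.968587
F = 0.8486 GBP per EUR

0.8486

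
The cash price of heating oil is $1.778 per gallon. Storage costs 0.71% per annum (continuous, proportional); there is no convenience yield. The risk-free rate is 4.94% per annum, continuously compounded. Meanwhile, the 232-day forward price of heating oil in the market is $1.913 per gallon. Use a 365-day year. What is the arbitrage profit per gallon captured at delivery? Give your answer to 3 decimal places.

Fair forward: F* = S·e^(carry·T), with carry = (r + u) = 0.0494 + 0.0071 = 0.0565
F* = 1.778 · e^(0.0565 × 232/365) = 1.778 · e^0.035912 = 1.778 × 1.036565 = $1.8430
Market $1.913 > fair $1.8430: forward overpriced → cash-and-carry (buy spot, short the forward).
At maturity, profit = |F_mkt − F*| = |1.913 − 1.8430| = $0.070 per gallon

$0.070 per gallon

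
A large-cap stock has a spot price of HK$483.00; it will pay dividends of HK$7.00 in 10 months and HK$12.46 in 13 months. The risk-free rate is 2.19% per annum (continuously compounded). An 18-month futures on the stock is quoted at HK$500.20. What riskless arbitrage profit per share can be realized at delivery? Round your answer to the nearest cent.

HK$20.75 per share

PV(dividends) I = 7.00·e^(−0.0219·10/12) + 12.46·e^(−0.0219·13/12) = 19.0413
Fair futures F* = (S − I)·e^(rT) = (483.00 − 19.0413)·e^0.032850 = 463.9587 × 1.033396 = 479.4531
Market HK$500.20 > fair 479.4531: forward overpriced → cash-and-carry (borrow at r, buy the stock and collect the dividends, short the forward).
Profit at T = |F_mkt − F*| = |500.20 − 479.4531| = HK$20.75 per share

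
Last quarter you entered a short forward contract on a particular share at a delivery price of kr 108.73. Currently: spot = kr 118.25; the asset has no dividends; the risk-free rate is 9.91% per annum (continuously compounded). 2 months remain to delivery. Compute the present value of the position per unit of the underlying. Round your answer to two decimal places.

-kr 11.30

Current fair forward for the remaining 2 months: F = S·e^(r·T), r = 0.0991
F = 118.25 · e^(0.0991 × 2/12) = 118.25 × 1.016654 = 120.2193
Value of long forward = (F − K)·e^(−rT) = (120.2193 − 108.73) · e^(−0.0991·2/12)
= 11.4893 × 0.983619 = 11.30
Short position value = −(long value) = -kr 11.30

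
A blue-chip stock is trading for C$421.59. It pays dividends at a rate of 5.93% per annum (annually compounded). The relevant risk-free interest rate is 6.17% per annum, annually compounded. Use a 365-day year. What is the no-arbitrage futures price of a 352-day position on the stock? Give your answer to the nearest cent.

C$422.51

F = S · (1+r)^T / (1+q)^T
= 421.59 × 1.059438 / 1.057129 = 421.59 × 1.002184
F = C$422.51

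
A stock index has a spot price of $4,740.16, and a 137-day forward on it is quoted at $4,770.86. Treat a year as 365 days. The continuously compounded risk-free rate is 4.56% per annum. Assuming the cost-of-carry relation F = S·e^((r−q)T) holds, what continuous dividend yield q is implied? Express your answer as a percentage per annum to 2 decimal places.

2.84%

From F = S·e^((r−q)T): (r − q) = ln(F/S)/T
ln(4770.86/4740.16) = ln(1.006477) = 0.006456
(r − q) = 0.006456 / (137/365) = 0.017200
q = r − ln(F/S)/T = 0.0456 − 0.017200 = 0.028400
q = 2.84%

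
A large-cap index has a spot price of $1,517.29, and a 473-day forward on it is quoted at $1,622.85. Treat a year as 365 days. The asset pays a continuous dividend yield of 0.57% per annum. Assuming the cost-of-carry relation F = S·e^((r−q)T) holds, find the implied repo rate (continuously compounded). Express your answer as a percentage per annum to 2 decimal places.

From F = S·e^((r−q)T): (r − q) = ln(F/S)/T
ln(1622.85/1517.29) = ln(1.069571) = 0.067258
(r − q) = 0.067258 / (473/365) = 0.051901
r = ln(F/S)/T + q = 0.051901 + 0.0057 = 0.057601
r = 5.76%

5.76%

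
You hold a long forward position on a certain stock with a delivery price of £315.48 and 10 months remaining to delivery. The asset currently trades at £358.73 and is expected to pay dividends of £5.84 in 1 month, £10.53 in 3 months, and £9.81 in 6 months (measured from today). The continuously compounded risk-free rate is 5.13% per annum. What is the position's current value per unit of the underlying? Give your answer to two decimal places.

PV(remaining dividends) I = 5.84·e^(−0.0513·1/12) + 10.53·e^(−0.0513·3/12) + 9.81·e^(−0.0513·6/12) = 25.7725
Current forward F = (S − I)·e^(rT) = (358.73 − 25.7725)·e^(0.0513·10/12) = 332.9575 × 1.043677 = 347.5001
Value (long) = (F − K)·e^(−rT) = (347.5001 − 315.48) × 0.958151 = 30.6801
Value = £30.68

£30.68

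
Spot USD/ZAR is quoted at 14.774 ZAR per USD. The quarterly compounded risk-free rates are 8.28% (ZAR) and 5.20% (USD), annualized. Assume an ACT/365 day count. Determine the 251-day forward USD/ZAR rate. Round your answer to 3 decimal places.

By covered interest parity, F = S · (1+r_ZAR/4)^(4T) / (1+r_USD/4)^(4T)
= 14.774 × 1.057976 / 1.036167 = 14.774 × 1.021048
F = 15.085 ZAR per USD

15.085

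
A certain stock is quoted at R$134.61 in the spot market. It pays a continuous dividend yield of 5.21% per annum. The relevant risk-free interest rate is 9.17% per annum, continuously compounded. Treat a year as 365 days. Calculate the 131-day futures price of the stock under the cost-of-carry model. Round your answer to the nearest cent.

F = S·e^((r − q)T) = 134.61 · e^((0.0917 − 0.0521) × 131/365)
= 134.61 · e^0.014213 = 134.61 × 1.014314
F = R$136.54

R$136.54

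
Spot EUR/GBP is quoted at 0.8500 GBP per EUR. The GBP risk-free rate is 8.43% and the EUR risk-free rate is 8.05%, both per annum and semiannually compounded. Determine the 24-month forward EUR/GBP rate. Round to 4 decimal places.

By covered interest parity, F = S · (1+r_GBP/2)^(2T) / (1+r_EUR/2)^(2T)
= 0.8500 × 1.179562 / 1.170984 = 0.8500 × 1.007325
F = 0.8562 GBP per EUR

0.8562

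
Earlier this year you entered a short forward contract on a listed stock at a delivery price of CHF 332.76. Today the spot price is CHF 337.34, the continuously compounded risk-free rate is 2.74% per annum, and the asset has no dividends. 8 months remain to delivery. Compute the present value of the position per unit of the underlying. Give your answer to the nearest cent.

Current fair forward for the remaining 8 months: F = S·e^(r·T), r = 0.0274
F = 337.34 · e^(0.0274 × 8/12) = 337.34 × 1.018435 = 343.5589
Value of long forward = (F − K)·e^(−rT) = (343.5589 − 332.76) · e^(−0.0274·8/12)
= 10.7989 × 0.981899 = 10.60
Short position value = −(long value) = -CHF 10.60

-CHF 10.60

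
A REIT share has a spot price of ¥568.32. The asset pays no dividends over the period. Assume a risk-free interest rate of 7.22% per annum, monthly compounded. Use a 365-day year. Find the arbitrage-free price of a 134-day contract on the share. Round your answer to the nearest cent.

¥583.54

F = S · (1+r/12)^(12T)
= 568.32 × 1.026779
F = ¥583.54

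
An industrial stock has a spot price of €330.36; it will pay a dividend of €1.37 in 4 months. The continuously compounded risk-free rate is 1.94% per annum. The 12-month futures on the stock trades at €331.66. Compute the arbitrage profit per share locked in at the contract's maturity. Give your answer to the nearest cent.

€3.78 per share

PV(dividends) I = 1.37·e^(−0.0194·4/12) = 1.3612
Fair futures F* = (S − I)·e^(rT) = (330.36 − 1.3612)·e^0.019400 = 328.9988 × 1.019589 = 335.4436
Market €331.66 < fair 335.4436: forward underpriced → reverse cash-and-carry (short the stock, invest proceeds at r, pay the dividends, go long the forward).
Profit at T = |F_mkt − F*| = |331.66 − 335.4436| = €3.78 per share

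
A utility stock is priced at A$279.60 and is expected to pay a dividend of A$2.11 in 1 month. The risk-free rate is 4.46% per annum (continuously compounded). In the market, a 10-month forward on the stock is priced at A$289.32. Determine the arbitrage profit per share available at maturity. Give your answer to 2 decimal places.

A$1.31 per share

PV(dividends) I = 2.11·e^(−0.0446·1/12) = 2.1022
Fair forward F* = (S − I)·e^(rT) = (279.60 − 2.1022)·e^0.037167 = 277.4978 × 1.037866 = 288.0055
Market A$289.32 > fair 288.0055: forward overpriced → cash-and-carry (borrow at r, buy the stock and collect the dividends, short the forward).
Profit at T = |F_mkt − F*| = |289.32 − 288.0055| = A$1.31 per share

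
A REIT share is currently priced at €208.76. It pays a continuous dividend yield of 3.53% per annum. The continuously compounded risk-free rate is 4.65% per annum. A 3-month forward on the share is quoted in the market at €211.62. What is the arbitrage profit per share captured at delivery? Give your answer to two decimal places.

Fair forward: F* = S·e^(carry·T), with carry = (r − q) = 0.0465 − 0.0353 = 0.0112
F* = 208.76 · e^(0.0112 × 3/12) = 208.76 · e^0.002800 = 208.76 × 1.002804 = €209.3454
Market €211.62 > fair €209.3454: forward overpriced → cash-and-carry (buy spot, short the forward).
At maturity, profit = |F_mkt − F*| = |211.62 − 209.3454| = €2.27 per share

€2.27 per share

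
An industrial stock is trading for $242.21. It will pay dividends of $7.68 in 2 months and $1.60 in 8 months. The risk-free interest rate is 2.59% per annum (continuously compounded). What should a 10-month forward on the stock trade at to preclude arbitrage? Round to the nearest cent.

PV(dividends) I = 7.68·e^(−0.0259·2/12) + 1.60·e^(−0.0259·8/12)
I = 7.6469 + 1.5726 = 9.2195
F = (S − I)·e^(rT) = (242.21 − 9.2195) · e^(0.0259·10/12)
= 232.9905 · e^0.021583 = 232.9905 × 1.021818 = $238.07

$238.07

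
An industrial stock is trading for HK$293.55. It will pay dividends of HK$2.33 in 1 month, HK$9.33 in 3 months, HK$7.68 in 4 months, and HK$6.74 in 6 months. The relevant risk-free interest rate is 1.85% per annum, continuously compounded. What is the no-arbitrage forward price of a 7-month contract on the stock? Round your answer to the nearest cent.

PV(dividends) I = 2.33·e^(−0.0185·1/12) + 9.33·e^(−0.0185·3/12) + 7.68·e^(−0.0185·4/12) + 6.74·e^(−0.0185·6/12)
I = 2.3264 + 9.2869 + 7.6328 + 6.6779 = 25.9240
F = (S − I)·e^(rT) = (293.55 − 25.9240) · e^(0.0185·7/12)
= 267.6260 · e^0.010792 = 267.6260 × 1.010850 = HK$270.53

HK$270.53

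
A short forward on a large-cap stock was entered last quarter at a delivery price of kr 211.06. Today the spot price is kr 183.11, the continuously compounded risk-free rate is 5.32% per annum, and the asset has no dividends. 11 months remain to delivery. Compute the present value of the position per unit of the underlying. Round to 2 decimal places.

Current fair forward for the remaining 11 months: F = S·e^(r·T), r = 0.0532
F = 183.11 · e^(0.0532 × 11/12) = 183.11 × 1.049975 = 192.2609
Value of long forward = (F − K)·e^(−rT) = (192.2609 − 211.06) · e^(−0.0532·11/12)
= -18.7991 × 0.952403 = -17.90
Short position value = −(long value) = kr 17.90

kr 17.90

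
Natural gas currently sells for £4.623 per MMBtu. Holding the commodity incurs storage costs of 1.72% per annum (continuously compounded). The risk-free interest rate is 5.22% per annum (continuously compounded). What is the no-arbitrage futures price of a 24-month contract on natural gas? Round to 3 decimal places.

Net carry = r + u − y = 0.0522 + 0.0172 − 0.0000 = 0.0694
F = S·e^((r+u−y)T) = 4.623 · e^(0.0694 × 24/12) = 4.623 · e^0.138800
= 4.623 × 1.148894 = £5.311 per MMBtu

£5.311 per MMBtu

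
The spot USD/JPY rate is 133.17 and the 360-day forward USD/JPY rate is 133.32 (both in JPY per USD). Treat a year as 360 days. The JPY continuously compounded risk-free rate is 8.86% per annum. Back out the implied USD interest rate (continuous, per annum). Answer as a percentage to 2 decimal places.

F = S·e^((r_JPY − r_USD)T) ⇒ r_USD = r_JPY − ln(F/S)/T
ln(133.32/133.17) = 0.001126; /(360/360) = 0.001126
r_USD = 0.0886 − 0.001126 = 0.087474
r_USD = 8.75%

8.75%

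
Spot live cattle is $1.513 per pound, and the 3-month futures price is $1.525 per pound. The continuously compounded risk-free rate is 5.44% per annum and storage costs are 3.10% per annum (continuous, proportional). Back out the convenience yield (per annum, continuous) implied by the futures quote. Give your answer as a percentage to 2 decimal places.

5.38%

F = S·e^((r+u−y)T) ⇒ (r+u−y) = ln(F/S)/T
ln(1.525/1.513) = 0.007900; /T ⇒ 0.031600
y = r + u − ln(F/S)/T = 0.0544 + 0.0310 − 0.031600 = 0.053800
y = 5.38%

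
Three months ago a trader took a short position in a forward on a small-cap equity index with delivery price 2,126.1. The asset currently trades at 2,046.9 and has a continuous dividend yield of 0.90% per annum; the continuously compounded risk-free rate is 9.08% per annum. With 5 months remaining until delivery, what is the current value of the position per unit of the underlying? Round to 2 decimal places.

7.93

Current fair forward for the remaining 5 months: F = S·e^((r − q)·T), (r − q) = 0.0908 − 0.0090 = 0.0818
F = 2046.9 · e^(0.0818 × 5/12) = 2046.9 × 1.03467083 = 2117.8677
Value of long forward = (F − K)·e^(−rT) = (2117.8677 − 2126.1) · e^(−0.0908·5/12)
= -8.2323 × 0.96287341 = -7.93
Short position value = −(long value) = 7.93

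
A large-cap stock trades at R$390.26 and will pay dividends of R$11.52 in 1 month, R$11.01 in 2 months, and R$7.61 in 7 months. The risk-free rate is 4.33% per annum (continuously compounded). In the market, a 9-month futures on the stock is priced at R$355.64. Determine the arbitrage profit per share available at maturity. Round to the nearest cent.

PV(dividends) I = 11.52·e^(−0.0433·1/12) + 11.01·e^(−0.0433·2/12) + 7.61·e^(−0.0433·7/12) = 29.8295
Fair futures F* = (S − I)·e^(rT) = (390.26 − 29.8295)·e^0.032475 = 360.4305 × 1.033008 = 372.3276
Market R$355.64 < fair 372.3276: forward underpriced → reverse cash-and-carry (short the stock, invest proceeds at r, pay the dividends, go long the forward).
Profit at T = |F_mkt − F*| = |355.64 − 372.3276| = R$16.69 per share

R$16.69 per share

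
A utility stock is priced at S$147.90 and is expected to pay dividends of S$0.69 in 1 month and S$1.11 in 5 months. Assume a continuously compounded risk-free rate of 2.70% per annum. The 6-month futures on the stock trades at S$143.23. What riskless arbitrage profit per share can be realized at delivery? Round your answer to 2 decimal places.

PV(dividends) I = 0.69·e^(−0.0270·1/12) + 1.11·e^(−0.0270·5/12) = 1.7860
Fair futures F* = (S − I)·e^(rT) = (147.90 − 1.7860)·e^0.013500 = 146.1140 × 1.013592 = 148.1000
Market S$143.23 < fair 148.1000: forward underpriced → reverse cash-and-carry (short the stock, invest proceeds at r, pay the dividends, go long the forward).
Profit at T = |F_mkt − F*| = |143.23 − 148.1000| = S$4.87 per share

S$4.87 per share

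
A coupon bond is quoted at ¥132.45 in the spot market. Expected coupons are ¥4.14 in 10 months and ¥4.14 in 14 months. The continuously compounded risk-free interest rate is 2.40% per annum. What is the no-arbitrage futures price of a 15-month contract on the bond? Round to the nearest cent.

PV(coupons) I = 4.14·e^(−0.0240·10/12) + 4.14·e^(−0.0240·14/12)
I = 4.0580 + 4.0257 = 8.0837
F = (S − I)·e^(rT) = (132.45 − 8.0837) · e^(0.0240·15/12)
= 124.3663 · e^0.030000 = 124.3663 × 1.030455 = ¥128.15

¥128.15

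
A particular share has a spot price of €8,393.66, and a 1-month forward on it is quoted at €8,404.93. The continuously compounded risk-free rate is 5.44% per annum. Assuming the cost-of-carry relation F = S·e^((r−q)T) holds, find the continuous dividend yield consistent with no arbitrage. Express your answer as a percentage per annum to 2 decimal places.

From F = S·e^((r−q)T): (r − q) = ln(F/S)/T
ln(8404.93/8393.66) = ln(1.001343) = 0.001342
(r − q) = 0.001342 / (1/12) = 0.016104
q = r − ln(F/S)/T = 0.0544 − 0.016104 = 0.038296
q = 3.83%

3.83%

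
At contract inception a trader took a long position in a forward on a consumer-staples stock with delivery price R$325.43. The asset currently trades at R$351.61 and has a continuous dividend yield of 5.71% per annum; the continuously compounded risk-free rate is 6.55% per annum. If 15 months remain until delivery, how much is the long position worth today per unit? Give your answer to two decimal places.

R$27.54

Current fair forward for the remaining 15 months: F = S·e^((r − q)·T), (r − q) = 0.0655 − 0.0571 = 0.0084
F = 351.61 · e^(0.0084 × 15/12) = 351.61 × 1.010555 = 355.3212
Value of long forward = (F − K)·e^(−rT) = (355.3212 − 325.43) · e^(−0.0655·15/12)
= 29.8912 × 0.921387 = 27.54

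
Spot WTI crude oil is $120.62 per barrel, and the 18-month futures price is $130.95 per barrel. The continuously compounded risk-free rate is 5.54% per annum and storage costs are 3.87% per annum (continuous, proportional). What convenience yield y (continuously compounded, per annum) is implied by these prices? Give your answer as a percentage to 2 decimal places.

F = S·e^((r+u−y)T) ⇒ (r+u−y) = ln(F/S)/T
ln(130.95/120.62) = 0.082170; /T ⇒ 0.054780
y = r + u − ln(F/S)/T = 0.0554 + 0.0387 − 0.054780 = 0.039320
y = 3.93%

3.93%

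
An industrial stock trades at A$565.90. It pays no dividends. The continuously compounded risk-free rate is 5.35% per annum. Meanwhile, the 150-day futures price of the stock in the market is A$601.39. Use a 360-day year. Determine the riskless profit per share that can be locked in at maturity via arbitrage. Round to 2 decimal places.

A$22.73 per share

Fair futures: F* = S·e^(carry·T), with carry = r = 0.0535
F* = 565.90 · e^(0.0535 × 150/360) = 565.90 · e^0.022292 = 565.90 × 1.022542 = A$578.6565
Market A$601.39 > fair A$578.6565: forward overpriced → cash-and-carry (buy spot, short the forward).
At maturity, profit = |F_mkt − F*| = |601.39 − 578.6565| = A$22.73 per share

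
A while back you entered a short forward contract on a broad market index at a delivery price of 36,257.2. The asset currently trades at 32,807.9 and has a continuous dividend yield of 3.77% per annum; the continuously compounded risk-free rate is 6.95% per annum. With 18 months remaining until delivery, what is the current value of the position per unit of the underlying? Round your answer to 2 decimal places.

Current fair forward for the remaining 18 months: F = S·e^((r − q)·T), (r − q) = 0.0695 − 0.0377 = 0.0318
F = 32807.9 · e^(0.0318 × 18/12) = 32807.9 × 1.04885595 = 34410.7611
Value of long forward = (F − K)·e^(−rT) = (34410.7611 − 36257.2) · e^(−0.0695·18/12)
= -1846.4389 × 0.90100002 = -1663.64
Short position value = −(long value) = 1663.64

1663.64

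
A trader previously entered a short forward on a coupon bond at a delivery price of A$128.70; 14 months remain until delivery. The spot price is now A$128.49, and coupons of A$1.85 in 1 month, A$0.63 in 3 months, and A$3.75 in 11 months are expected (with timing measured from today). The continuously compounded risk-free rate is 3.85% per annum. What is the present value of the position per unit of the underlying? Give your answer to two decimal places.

A$0.65

PV(remaining coupons) I = 1.85·e^(−0.0385·1/12) + 0.63·e^(−0.0385·3/12) + 3.75·e^(−0.0385·11/12) = 6.0880
Current forward F = (S − I)·e^(rT) = (128.49 − 6.0880)·e^(0.0385·14/12) = 122.4020 × 1.045941 = 128.0253
Value (long) = (F − K)·e^(−rT) = (128.0253 − 128.70) × 0.956077 = -0.6451
Short position value = −(long value) = A$0.65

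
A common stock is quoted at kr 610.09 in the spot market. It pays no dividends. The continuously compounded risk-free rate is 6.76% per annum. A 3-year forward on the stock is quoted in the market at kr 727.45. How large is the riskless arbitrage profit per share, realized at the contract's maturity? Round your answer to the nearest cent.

kr 19.80 per share

Fair forward: F* = S·e^(carry·T), with carry = r = 0.0676
F* = 610.09 · e^(0.0676 × 3) = 610.09 · e^0.202800 = 610.09 × 1.224827 = kr 747.2547
Market kr 727.45 < fair kr 747.2547: forward underpriced → reverse cash-and-carry (short spot, go long the forward).
At maturity, profit = |F_mkt − F*| = |727.45 − 747.2547| = kr 19.80 per share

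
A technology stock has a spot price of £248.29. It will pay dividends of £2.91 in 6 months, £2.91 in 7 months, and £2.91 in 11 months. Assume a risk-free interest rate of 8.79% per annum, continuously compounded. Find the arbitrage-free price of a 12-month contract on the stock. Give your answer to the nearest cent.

£262.11

PV(dividends) I = 2.91·e^(−0.0879·6/12) + 2.91·e^(−0.0879·7/12) + 2.91·e^(−0.0879·11/12)
I = 2.7849 + 2.7646 + 2.6847 = 8.2342
F = (S − I)·e^(rT) = (248.29 − 8.2342) · e^(0.0879·12/12)
= 240.0558 · e^0.087900 = 240.0558 × 1.091879 = £262.11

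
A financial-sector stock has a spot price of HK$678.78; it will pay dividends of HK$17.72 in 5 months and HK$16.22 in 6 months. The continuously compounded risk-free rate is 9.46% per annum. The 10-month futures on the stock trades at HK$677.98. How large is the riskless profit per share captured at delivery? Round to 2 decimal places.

PV(dividends) I = 17.72·e^(−0.0946·5/12) + 16.22·e^(−0.0946·6/12) = 32.5058
Fair futures F* = (S − I)·e^(rT) = (678.78 − 32.5058)·e^0.078833 = 646.2742 × 1.082024 = 699.2842
Market HK$677.98 < fair 699.2842: forward underpriced → reverse cash-and-carry (short the stock, invest proceeds at r, pay the dividends, go long the forward).
Profit at T = |F_mkt − F*| = |677.98 − 699.2842| = HK$21.30 per share

HK$21.30 per share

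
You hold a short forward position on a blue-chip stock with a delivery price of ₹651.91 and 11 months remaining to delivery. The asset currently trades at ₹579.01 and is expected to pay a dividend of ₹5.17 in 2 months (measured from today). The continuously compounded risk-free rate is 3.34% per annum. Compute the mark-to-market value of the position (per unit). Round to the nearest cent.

₹58.38

PV(remaining dividends) I = 5.17·e^(−0.0334·2/12) = 5.1413
Current forward F = (S − I)·e^(rT) = (579.01 − 5.1413)·e^(0.0334·11/12) = 573.8687 × 1.031090 = 591.7103
Value (long) = (F − K)·e^(−rT) = (591.7103 − 651.91) × 0.969847 = -58.3845
Short position value = −(long value) = ₹58.38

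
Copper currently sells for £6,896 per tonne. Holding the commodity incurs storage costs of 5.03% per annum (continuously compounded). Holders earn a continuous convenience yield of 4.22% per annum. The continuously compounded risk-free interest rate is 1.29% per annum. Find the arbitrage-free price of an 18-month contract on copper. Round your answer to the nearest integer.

Net carry = r + u − y = 0.0129 + 0.0503 − 0.0422 = 0.0210
F = S·e^((r+u−y)T) = 6896 · e^(0.0210 × 18/12) = 6896 · e^0.031500
= 6896 × 1.032001 = £7,117 per tonne

£7,117 per tonne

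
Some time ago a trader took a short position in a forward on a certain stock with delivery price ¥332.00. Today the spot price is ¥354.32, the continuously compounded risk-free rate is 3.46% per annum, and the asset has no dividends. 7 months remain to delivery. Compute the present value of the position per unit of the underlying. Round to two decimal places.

-¥28.95

Current fair forward for the remaining 7 months: F = S·e^(r·T), r = 0.0346
F = 354.32 · e^(0.0346 × 7/12) = 354.32 × 1.020388 = 361.5439
Value of long forward = (F − K)·e^(−rT) = (361.5439 − 332.00) · e^(−0.0346·7/12)
= 29.5439 × 0.980019 = 28.95
Short position value = −(long value) = -¥28.95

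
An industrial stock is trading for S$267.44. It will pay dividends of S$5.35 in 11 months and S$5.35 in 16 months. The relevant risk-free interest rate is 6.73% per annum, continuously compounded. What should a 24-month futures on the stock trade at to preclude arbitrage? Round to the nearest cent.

PV(dividends) I = 5.35·e^(−0.0673·11/12) + 5.35·e^(−0.0673·16/12)
I = 5.0299 + 4.8908 = 9.9207
F = (S − I)·e^(rT) = (267.44 − 9.9207) · e^(0.0673·24/12)
= 257.5193 · e^0.134600 = 257.5193 × 1.144079 = S$294.62

S$294.62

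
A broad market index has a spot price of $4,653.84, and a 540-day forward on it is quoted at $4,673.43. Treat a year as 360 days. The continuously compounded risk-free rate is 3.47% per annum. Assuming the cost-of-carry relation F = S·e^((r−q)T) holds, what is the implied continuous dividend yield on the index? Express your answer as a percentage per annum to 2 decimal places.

From F = S·e^((r−q)T): (r − q) = ln(F/S)/T
ln(4673.43/4653.84) = ln(1.004209) = 0.004200
(r − q) = 0.004200 / (540/360) = 0.002800
q = r − ln(F/S)/T = 0.0347 − 0.002800 = 0.031900
q = 3.19%

3.19%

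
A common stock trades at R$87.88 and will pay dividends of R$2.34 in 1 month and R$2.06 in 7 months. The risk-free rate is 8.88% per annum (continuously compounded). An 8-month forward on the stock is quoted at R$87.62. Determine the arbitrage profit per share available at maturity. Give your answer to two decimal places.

PV(dividends) I = 2.34·e^(−0.0888·1/12) + 2.06·e^(−0.0888·7/12) = 4.2788
Fair forward F* = (S − I)·e^(rT) = (87.88 − 4.2788)·e^0.059200 = 83.6012 × 1.060987 = 88.6998
Market R$87.62 < fair 88.6998: forward underpriced → reverse cash-and-carry (short the stock, invest proceeds at r, pay the dividends, go long the forward).
Profit at T = |F_mkt − F*| = |87.62 − 88.6998| = R$1.08 per share

R$1.08 per share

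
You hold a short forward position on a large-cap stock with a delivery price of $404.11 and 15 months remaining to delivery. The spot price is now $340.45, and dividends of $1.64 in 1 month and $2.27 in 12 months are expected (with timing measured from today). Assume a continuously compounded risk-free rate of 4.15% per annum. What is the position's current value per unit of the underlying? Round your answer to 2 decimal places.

$47.04

PV(remaining dividends) I = 1.64·e^(−0.0415·1/12) + 2.27·e^(−0.0415·12/12) = 3.8121
Current forward F = (S − I)·e^(rT) = (340.45 − 3.8121)·e^(0.0415·15/12) = 336.6379 × 1.053244 = 354.5618
Value (long) = (F − K)·e^(−rT) = (354.5618 − 404.11) × 0.949448 = -47.0434
Short position value = −(long value) = $47.04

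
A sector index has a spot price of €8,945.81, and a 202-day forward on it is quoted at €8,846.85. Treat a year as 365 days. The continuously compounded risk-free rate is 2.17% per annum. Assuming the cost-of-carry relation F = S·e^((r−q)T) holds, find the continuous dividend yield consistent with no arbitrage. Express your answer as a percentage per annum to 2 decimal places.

4.18%

From F = S·e^((r−q)T): (r − q) = ln(F/S)/T
ln(8846.85/8945.81) = ln(0.988938) = -0.011124
(r − q) = -0.011124 / (202/365) = -0.020100
q = r − ln(F/S)/T = 0.0217 + 0.020100 = 0.041800
q = 4.18%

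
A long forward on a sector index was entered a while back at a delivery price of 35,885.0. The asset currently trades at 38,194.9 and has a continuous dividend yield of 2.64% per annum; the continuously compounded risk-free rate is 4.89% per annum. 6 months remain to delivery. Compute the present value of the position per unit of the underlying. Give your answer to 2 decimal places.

2675.79

Current fair forward for the remaining 6 months: F = S·e^((r − q)·T), (r − q) = 0.0489 − 0.0264 = 0.0225
F = 38194.9 · e^(0.0225 × 6/12) = 38194.9 × 1.01131352 = 38627.0188
Value of long forward = (F − K)·e^(−rT) = (38627.0188 − 35885.0) · e^(−0.0489·6/12)
= 2742.0188 × 0.97584648 = 2675.79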